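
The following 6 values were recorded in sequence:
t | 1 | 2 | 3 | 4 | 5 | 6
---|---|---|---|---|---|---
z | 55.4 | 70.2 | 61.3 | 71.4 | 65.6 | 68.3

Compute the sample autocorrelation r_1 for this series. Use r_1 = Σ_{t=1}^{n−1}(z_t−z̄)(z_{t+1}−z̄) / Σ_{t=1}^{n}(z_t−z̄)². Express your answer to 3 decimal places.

-0.490

Mean z̄ = (55.4 + 70.2 + 61.3 + 71.4 + 65.6 + 68.3)/6 = 65.3667
Deviations from mean: -9.9667, 4.8333, -4.0667, 6.0333, 0.2333, 2.9333
Σ(z_t−z̄)(z_{t+1}−z̄) = (-48.1722) + (-19.6556) + (-24.5356) + (1.4078) + (0.6844) = -90.2711
Denominator Σ(z_t−z̄)² = 184.2933
r_1 = -90.2711 / 184.2933 = -0.490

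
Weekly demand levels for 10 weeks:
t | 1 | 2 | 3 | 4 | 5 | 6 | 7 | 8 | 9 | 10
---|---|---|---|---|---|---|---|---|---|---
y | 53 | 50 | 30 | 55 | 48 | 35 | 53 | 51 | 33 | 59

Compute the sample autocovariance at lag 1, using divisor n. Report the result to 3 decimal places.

Mean ȳ = (53 + 50 + 30 + 55 + 48 + 35 + 53 + 51 + 33 + 59)/10 = 46.7000
Σ_{t=1}^{9}(y_t−ȳ)(y_{t+1}−ȳ) = -451.3900
γ_1 = -451.3900 / 10 = -45.139

-45.139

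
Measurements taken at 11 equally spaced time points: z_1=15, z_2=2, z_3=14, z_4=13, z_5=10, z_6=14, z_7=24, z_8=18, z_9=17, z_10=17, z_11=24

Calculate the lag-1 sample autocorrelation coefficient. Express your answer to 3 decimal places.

0.205

Mean z̄ = (15 + 2 + 14 + 13 + 10 + 14 + 24 + 18 + 17 + 17 + 24)/11 = 15.2727
Numerator Σ_{t=1}^{10}(z_t−z̄)(z_{t+1}−z̄) = 77.5620
Denominator Σ(z_t−z̄)² = 378.1818
r_1 = 77.5620 / 378.1818 = 0.205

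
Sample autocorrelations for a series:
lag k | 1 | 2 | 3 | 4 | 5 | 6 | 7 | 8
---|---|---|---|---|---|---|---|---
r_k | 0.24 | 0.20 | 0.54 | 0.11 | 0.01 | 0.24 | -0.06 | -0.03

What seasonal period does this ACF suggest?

3

The largest autocorrelation is r_3 = 0.54; the remaining lags stay at or below 0.24. The elevated value at lag 1 (0.24), dropping to 0.20 at lag 2, reflects decaying short-term dependence rather than seasonality.
The dominant spike at lag 3 indicates a seasonal period of 3.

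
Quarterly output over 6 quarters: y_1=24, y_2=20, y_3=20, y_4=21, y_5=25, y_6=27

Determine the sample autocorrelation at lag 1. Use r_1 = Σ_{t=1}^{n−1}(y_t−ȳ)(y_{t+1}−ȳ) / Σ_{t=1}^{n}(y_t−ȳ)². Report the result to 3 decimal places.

0.350

Mean ȳ = (24 + 20 + 20 + 21 + 25 + 27)/6 = 22.8333
Σ(y_t−ȳ)(y_{t+1}−ȳ) = (-3.3056) + (8.0278) + (5.1944) + (-3.9722) + (9.0278) = 14.9722
Denominator Σ(y_t−ȳ)² = 42.8333
r_1 = 14.9722 / 42.8333 = 0.350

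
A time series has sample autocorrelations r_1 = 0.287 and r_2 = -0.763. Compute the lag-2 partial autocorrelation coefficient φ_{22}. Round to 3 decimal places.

φ_{22} = (r_2 − r_1²) / (1 − r_1²)
r_1² = (0.287)² = 0.082369
Numerator = -0.763 − 0.0824 = -0.8454; denominator = 1 − 0.0824 = 0.9176
φ_{22} = -0.8454 / 0.9176 = -0.921

-0.921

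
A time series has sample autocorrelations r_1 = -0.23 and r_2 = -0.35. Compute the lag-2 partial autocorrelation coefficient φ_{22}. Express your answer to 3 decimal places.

-0.425

φ_{22} = (r_2 − r_1²) / (1 − r_1²)
r_1² = (-0.23)² = 0.0529
Numerator = -0.35 − 0.0529 = -0.4029; denominator = 1 − 0.0529 = 0.9471
φ_{22} = -0.4029 / 0.9471 = -0.425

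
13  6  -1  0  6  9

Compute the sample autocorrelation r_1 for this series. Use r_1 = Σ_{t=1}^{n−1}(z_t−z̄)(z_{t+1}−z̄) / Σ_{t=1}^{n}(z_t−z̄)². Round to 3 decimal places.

Mean z̄ = (13 + 6 − 1 + 0 + 6 + 9)/6 = 5.5000
Σ(z_t−z̄)(z_{t+1}−z̄) = (3.7500) + (-3.2500) + (35.7500) + (-2.7500) + (1.7500) = 35.2500
Denominator Σ(z_t−z̄)² = 141.5000
r_1 = 35.2500 / 141.5000 = 0.249

0.249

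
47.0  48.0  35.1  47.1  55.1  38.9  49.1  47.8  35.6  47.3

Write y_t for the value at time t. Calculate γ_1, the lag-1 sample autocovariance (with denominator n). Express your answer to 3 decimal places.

Mean ȳ = (47.0 + 48.0 + 35.1 + 47.1 + 55.1 + 38.9 + 49.1 + 47.8 + 35.6 + 47.3)/10 = 45.1000
Σ_{t=1}^{9}(y_t−ȳ)(y_{t+1}−ȳ) = -146.0400
γ_1 = -146.0400 / 10 = -14.604

-14.604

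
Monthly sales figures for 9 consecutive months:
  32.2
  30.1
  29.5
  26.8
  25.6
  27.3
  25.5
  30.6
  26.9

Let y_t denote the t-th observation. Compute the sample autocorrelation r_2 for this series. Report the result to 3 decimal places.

0.204

Mean ȳ = (32.2 + 30.1 + 29.5 + 26.8 + 25.6 + 27.3 + 25.5 + 30.6 + 26.9)/9 = 28.2778
Numerator Σ_{t=1}^{7}(y_t−ȳ)(y_{t+2}−ȳ) = 9.2679
Denominator Σ(y_t−ȳ)² = 45.5156
r_2 = 9.2679 / 45.5156 = 0.204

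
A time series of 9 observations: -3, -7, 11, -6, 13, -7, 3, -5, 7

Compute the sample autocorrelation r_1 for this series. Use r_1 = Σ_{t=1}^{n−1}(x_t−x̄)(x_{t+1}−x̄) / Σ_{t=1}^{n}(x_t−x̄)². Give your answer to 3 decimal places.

Mean x̄ = (-3 − 7 + 11 − 6 + 13 − 7 + 3 − 5 + 7)/9 = 0.6667
Numerator Σ_{t=1}^{8}(x_t−x̄)(x_{t+1}−x̄) = -363.7778
Denominator Σ(x_t−x̄)² = 512.0000
r_1 = -363.7778 / 512.0000 = -0.711

-0.711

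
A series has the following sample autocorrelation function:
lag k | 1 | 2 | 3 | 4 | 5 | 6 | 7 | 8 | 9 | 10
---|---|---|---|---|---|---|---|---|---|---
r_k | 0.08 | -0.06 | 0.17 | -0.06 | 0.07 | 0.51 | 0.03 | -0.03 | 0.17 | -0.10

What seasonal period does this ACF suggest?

The largest autocorrelation is r_6 = 0.51; the remaining lags stay at or below 0.17.
The dominant spike at lag 6 indicates a seasonal period of 6.

6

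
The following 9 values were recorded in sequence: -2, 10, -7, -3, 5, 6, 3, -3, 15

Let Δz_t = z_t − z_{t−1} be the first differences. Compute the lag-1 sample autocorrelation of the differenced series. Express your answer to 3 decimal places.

First differences Δz: 12, -17, 4, 8, 1, -3, -6, 18
Mean of differences = 2.1250
Numerator Σ(Δz_t−Δz̄)(Δz_{t+1}−Δz̄) = -301.8906
Denominator Σ(Δz_t−Δz̄)² = 846.8750
r_1(Δz) = -301.8906 / 846.8750 = -0.356

-0.356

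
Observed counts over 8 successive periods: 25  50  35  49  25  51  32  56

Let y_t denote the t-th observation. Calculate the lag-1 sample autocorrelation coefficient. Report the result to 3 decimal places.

Mean ȳ = (25 + 50 + 35 + 49 + 25 + 51 + 32 + 56)/8 = 40.3750
Deviations from mean: -15.3750, 9.6250, -5.3750, 8.6250, -15.3750, 10.6250, -8.3750, 15.6250
Numerator Σ_{t=1}^{7}(y_t−ȳ)(y_{t+1}−ȳ) = -761.8906
Denominator Σ(y_t−ȳ)² = 1095.8750
r_1 = -761.8906 / 1095.8750 = -0.695

-0.695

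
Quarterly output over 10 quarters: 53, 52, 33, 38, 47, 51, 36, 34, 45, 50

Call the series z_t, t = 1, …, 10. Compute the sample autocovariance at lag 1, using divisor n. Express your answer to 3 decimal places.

7.139

Mean z̄ = (53 + 52 + 33 + 38 + 47 + 51 + 36 + 34 + 45 + 50)/10 = 43.9000
Σ_{t=1}^{9}(z_t−z̄)(z_{t+1}−z̄) = 71.3900
γ_1 = 71.3900 / 10 = 7.139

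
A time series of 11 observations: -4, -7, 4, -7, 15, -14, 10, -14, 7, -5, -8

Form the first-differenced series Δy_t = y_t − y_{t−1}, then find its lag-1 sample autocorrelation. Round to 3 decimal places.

-0.911

First differences Δy: -3, 11, -11, 22, -29, 24, -24, 21, -12, -3
Mean of differences = -0.4000
Numerator Σ(Δy_t−Δȳ)(Δy_{t+1}−Δȳ) = -3025.3600
Denominator Σ(Δy_t−Δȳ)² = 3320.4000
r_1(Δy) = -3025.3600 / 3320.4000 = -0.911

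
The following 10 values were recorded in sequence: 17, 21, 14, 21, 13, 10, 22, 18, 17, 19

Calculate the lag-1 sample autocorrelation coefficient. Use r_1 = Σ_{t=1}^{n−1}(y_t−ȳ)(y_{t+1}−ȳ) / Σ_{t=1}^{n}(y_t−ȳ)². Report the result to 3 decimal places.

-0.310

Mean ȳ = (17 + 21 + 14 + 21 + 13 + 10 + 22 + 18 + 17 + 19)/10 = 17.2000
Numerator Σ_{t=1}^{9}(y_t−ȳ)(y_{t+1}−ȳ) = -42.0400
Denominator Σ(y_t−ȳ)² = 135.6000
r_1 = -42.0400 / 135.6000 = -0.310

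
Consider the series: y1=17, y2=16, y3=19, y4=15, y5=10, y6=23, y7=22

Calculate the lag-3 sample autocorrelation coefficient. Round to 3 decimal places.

Mean ȳ = (17 + 16 + 19 + 15 + 10 + 23 + 22)/7 = 17.4286
Deviations from mean: -0.4286, -1.4286, 1.5714, -2.4286, -7.4286, 5.5714, 4.5714
Numerator Σ_{t=1}^{4}(y_t−ȳ)(y_{t+3}−ȳ) = 9.3061
Denominator Σ(y_t−ȳ)² = 117.7143
r_3 = 9.3061 / 117.7143 = 0.079

0.079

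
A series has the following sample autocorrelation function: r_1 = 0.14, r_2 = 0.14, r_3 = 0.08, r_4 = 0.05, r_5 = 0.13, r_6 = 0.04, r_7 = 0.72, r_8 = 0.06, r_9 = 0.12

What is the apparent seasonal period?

7

The largest autocorrelation is r_7 = 0.72; the remaining lags stay at or below 0.14.
The dominant spike at lag 7 indicates a seasonal period of 7.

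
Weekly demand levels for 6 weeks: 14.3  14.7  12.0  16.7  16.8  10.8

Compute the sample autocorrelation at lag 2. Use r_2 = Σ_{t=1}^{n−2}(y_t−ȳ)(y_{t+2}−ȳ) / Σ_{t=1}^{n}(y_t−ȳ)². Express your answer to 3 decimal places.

-0.445

Mean ȳ = (14.3 + 14.7 + 12.0 + 16.7 + 16.8 + 10.8)/6 = 14.2167
Deviations from mean: 0.0833, 0.4833, -2.2167, 2.4833, 2.5833, -3.4167
Numerator Σ_{t=1}^{4}(y_t−ȳ)(y_{t+2}−ȳ) = -13.1956
Denominator Σ(y_t−ȳ)² = 29.6683
r_2 = -13.1956 / 29.6683 = -0.445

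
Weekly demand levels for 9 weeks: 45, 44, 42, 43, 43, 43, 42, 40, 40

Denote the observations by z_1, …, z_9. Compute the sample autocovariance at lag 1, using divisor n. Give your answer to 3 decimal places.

1.163

Mean z̄ = (45 + 44 + 42 + 43 + 43 + 43 + 42 + 40 + 40)/9 = 42.4444
Σ_{t=1}^{8}(z_t−z̄)(z_{t+1}−z̄) = 10.4691
γ_1 = 10.4691 / 9 = 1.163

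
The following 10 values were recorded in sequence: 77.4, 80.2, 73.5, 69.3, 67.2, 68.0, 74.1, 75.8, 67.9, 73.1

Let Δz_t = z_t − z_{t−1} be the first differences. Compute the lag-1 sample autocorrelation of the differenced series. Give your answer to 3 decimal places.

-0.142

First differences Δz: 2.8, -6.7, -4.2, -2.1, 0.8, 6.1, 1.7, -7.9, 5.2
Mean of differences = -0.4778
Numerator Σ(Δz_t−Δz̄)(Δz_{t+1}−Δz̄) = -28.8449
Denominator Σ(Δz_t−Δz̄)² = 202.9156
r_1(Δz) = -28.8449 / 202.9156 = -0.142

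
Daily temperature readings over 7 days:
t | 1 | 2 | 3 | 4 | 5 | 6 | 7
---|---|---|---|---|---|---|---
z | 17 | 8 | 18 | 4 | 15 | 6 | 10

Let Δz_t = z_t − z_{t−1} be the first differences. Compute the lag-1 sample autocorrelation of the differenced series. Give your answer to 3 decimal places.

-0.891

First differences Δz: -9, 10, -14, 11, -9, 4
Mean of differences = -1.1667
Numerator Σ(Δz_t−Δz̄)(Δz_{t+1}−Δz̄) = -522.6944
Denominator Σ(Δz_t−Δz̄)² = 586.8333
r_1(Δz) = -522.6944 / 586.8333 = -0.891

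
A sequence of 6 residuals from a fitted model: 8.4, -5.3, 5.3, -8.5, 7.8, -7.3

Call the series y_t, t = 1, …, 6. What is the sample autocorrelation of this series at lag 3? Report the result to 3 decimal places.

Mean ȳ = (8.4 − 5.3 + 5.3 − 8.5 + 7.8 − 7.3)/6 = 0.0667
Numerator Σ_{t=1}^{3}(y_t−ȳ)(y_{t+3}−ȳ) = -151.4433
Denominator Σ(y_t−ȳ)² = 313.0933
r_3 = -151.4433 / 313.0933 = -0.484

-0.484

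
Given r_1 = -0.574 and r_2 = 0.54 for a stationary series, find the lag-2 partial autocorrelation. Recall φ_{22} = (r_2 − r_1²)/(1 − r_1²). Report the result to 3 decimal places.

0.314

φ_{22} = (r_2 − r_1²) / (1 − r_1²)
r_1² = (-0.574)² = 0.329476
Numerator = 0.54 − 0.3295 = 0.2105; denominator = 1 − 0.3295 = 0.6705
φ_{22} = 0.2105 / 0.6705 = 0.314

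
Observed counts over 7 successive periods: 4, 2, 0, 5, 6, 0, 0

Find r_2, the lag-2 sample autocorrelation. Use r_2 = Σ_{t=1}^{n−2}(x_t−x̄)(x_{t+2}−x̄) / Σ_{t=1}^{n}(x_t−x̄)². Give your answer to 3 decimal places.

Mean x̄ = (4 + 2 + 0 + 5 + 6 + 0 + 0)/7 = 2.4286
Σ(x_t−x̄)(x_{t+2}−x̄) = (-3.8163) + (-1.1020) + (-8.6735) + (-6.2449) + (-8.6735) = -28.5102
Denominator Σ(x_t−x̄)² = 39.7143
r_2 = -28.5102 / 39.7143 = -0.718

-0.718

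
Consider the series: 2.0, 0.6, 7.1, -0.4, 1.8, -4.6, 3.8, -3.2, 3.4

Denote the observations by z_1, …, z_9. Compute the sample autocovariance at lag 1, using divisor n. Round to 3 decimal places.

Mean z̄ = (2.0 + 0.6 + 7.1 − 0.4 + 1.8 − 4.6 + 3.8 − 3.2 + 3.4)/9 = 1.1667
Σ_{t=1}^{8}(z_t−z̄)(z_{t+1}−z̄) = -54.2111
γ_1 = -54.2111 / 9 = -6.023

-6.023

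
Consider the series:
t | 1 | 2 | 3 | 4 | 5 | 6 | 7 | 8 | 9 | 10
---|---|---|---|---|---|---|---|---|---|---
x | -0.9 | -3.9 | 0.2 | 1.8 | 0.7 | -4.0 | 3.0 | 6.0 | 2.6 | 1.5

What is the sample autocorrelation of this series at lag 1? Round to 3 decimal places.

0.260

Mean x̄ = (-0.9 − 3.9 + 0.2 + 1.8 + 0.7 − 4.0 + 3.0 + 6.0 + 2.6 + 1.5)/10 = 0.7000
Numerator Σ_{t=1}^{9}(x_t−x̄)(x_{t+1}−x̄) = 22.0800
Denominator Σ(x_t−x̄)² = 84.9000
r_1 = 22.0800 / 84.9000 = 0.260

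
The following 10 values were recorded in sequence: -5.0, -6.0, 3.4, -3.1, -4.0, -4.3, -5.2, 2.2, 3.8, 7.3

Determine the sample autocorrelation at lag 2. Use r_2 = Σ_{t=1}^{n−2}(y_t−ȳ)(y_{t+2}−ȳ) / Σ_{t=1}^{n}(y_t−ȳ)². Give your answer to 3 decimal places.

Mean ȳ = (-5.0 − 6.0 + 3.4 − 3.1 − 4.0 − 4.3 − 5.2 + 2.2 + 3.8 + 7.3)/10 = -1.0900
Numerator Σ_{t=1}^{8}(y_t−ȳ)(y_{t+2}−ȳ) = -5.3962
Denominator Σ(y_t−ȳ)² = 204.3890
r_2 = -5.3962 / 204.3890 = -0.026

-0.026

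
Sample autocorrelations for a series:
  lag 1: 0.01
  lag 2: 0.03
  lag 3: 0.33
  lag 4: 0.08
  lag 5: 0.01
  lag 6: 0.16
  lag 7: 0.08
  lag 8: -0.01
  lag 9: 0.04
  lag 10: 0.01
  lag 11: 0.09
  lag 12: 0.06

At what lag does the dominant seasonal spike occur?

3

The largest autocorrelation is r_3 = 0.33, with a weaker echo at lag 6 (0.16); the remaining lags stay at or below 0.09.
The dominant spike at lag 3 indicates a seasonal period of 3.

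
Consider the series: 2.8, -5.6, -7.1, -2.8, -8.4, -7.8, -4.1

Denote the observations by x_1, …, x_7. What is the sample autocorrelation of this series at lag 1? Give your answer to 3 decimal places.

Mean x̄ = (2.8 − 5.6 − 7.1 − 2.8 − 8.4 − 7.8 − 4.1)/7 = -4.7143
Σ(x_t−x̄)(x_{t+1}−x̄) = (-6.6555) + (2.1131) + (-4.5669) + (-7.0555) + (11.3731) + (-1.8955) = -6.6873
Denominator Σ(x_t−x̄)² = 90.0886
r_1 = -6.6873 / 90.0886 = -0.074

-0.074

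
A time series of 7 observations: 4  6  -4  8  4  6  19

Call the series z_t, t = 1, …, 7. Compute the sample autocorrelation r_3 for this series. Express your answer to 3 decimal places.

Mean z̄ = (4 + 6 − 4 + 8 + 4 + 6 + 19)/7 = 6.1429
Deviations from mean: -2.1429, -0.1429, -10.1429, 1.8571, -2.1429, -0.1429, 12.8571
Σ(z_t−z̄)(z_{t+3}−z̄) = (-3.9796) + (0.3061) + (1.4490) + (23.8776) = 21.6531
Denominator Σ(z_t−z̄)² = 280.8571
r_3 = 21.6531 / 280.8571 = 0.077

0.077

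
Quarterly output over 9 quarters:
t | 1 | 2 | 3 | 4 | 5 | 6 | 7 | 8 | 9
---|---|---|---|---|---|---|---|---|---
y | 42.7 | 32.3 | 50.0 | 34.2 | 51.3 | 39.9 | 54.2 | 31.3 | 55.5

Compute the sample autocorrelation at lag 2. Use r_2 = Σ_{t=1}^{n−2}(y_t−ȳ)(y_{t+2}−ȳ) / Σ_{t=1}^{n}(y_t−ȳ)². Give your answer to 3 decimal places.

Mean ȳ = (42.7 + 32.3 + 50.0 + 34.2 + 51.3 + 39.9 + 54.2 + 31.3 + 55.5)/9 = 43.4889
Σ(y_t−ȳ)(y_{t+2}−ȳ) = (-5.1365) + (103.9323) + (50.8590) + (33.3368) + (83.6657) + (43.7446) + (128.6523) = 439.0542
Denominator Σ(y_t−ȳ)² = 735.9489
r_2 = 439.0542 / 735.9489 = 0.597

0.597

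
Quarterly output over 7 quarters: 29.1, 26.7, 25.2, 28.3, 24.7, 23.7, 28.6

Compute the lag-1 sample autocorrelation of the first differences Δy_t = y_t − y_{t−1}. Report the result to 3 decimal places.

First differences Δy: -2.4, -1.5, 3.1, -3.6, -1.0, 4.9
Mean of differences = -0.0833
Numerator Σ(Δy_t−Δȳ)(Δy_{t+1}−Δȳ) = -13.7669
Denominator Σ(Δy_t−Δȳ)² = 55.5483
r_1(Δy) = -13.7669 / 55.5483 = -0.248

-0.248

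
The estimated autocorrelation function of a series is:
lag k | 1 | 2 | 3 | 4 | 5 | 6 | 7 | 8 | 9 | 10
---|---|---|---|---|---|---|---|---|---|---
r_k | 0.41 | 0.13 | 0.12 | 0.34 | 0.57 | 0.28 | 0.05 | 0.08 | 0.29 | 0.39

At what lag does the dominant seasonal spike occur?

5

The largest autocorrelation is r_5 = 0.57; the remaining lags stay at or below 0.41. The elevated value at lag 1 (0.41), dropping to 0.13 at lag 2, reflects decaying short-term dependence rather than seasonality.
The dominant spike at lag 5 indicates a seasonal period of 5.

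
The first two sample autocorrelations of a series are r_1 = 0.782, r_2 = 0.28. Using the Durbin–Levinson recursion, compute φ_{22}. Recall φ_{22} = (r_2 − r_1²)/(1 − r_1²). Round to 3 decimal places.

-0.853

φ_{22} = (r_2 − r_1²) / (1 − r_1²)
r_1² = (0.782)² = 0.611524
Numerator = 0.28 − 0.6115 = -0.3315; denominator = 1 − 0.6115 = 0.3885
φ_{22} = -0.3315 / 0.3885 = -0.853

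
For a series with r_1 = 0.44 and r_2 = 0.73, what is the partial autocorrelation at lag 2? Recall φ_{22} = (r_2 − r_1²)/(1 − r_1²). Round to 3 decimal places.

φ_{22} = (r_2 − r_1²) / (1 − r_1²)
r_1² = (0.44)² = 0.1936
Numerator = 0.73 − 0.1936 = 0.5364; denominator = 1 − 0.1936 = 0.8064
φ_{22} = 0.5364 / 0.8064 = 0.665

0.665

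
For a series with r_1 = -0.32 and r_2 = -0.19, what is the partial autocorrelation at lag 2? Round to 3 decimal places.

φ_{22} = (r_2 − r_1²) / (1 − r_1²)
r_1² = (-0.32)² = 0.1024
Numerator = -0.19 − 0.1024 = -0.2924; denominator = 1 − 0.1024 = 0.8976
φ_{22} = -0.2924 / 0.8976 = -0.326

-0.326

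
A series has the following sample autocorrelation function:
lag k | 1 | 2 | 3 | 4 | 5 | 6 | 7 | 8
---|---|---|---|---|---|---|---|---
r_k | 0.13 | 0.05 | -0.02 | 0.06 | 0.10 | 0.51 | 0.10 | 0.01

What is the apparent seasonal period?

6

The largest autocorrelation is r_6 = 0.51; the remaining lags stay at or below 0.13.
The dominant spike at lag 6 indicates a seasonal period of 6.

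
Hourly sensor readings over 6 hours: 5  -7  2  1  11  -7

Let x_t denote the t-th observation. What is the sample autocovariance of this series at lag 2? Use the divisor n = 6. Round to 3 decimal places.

Mean x̄ = (5 − 7 + 2 + 1 + 11 − 7)/6 = 0.8333
Deviations: 4.1667, -7.8333, 1.1667, 0.1667, 10.1667, -7.8333
Σ_{t=1}^{4}(x_t−x̄)(x_{t+2}−x̄) = 14.1111
γ_2 = 14.1111 / 6 = 2.352

2.352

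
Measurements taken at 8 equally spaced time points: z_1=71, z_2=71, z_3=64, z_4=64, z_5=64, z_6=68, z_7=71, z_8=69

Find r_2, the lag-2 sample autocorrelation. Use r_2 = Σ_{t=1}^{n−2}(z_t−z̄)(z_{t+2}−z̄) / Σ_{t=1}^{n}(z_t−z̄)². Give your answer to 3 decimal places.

Mean z̄ = (71 + 71 + 64 + 64 + 64 + 68 + 71 + 69)/8 = 67.7500
Deviations from mean: 3.2500, 3.2500, -3.7500, -3.7500, -3.7500, 0.2500, 3.2500, 1.2500
Σ(z_t−z̄)(z_{t+2}−z̄) = (-12.1875) + (-12.1875) + (14.0625) + (-0.9375) + (-12.1875) + (0.3125) = -23.1250
Denominator Σ(z_t−z̄)² = 75.5000
r_2 = -23.1250 / 75.5000 = -0.306

-0.306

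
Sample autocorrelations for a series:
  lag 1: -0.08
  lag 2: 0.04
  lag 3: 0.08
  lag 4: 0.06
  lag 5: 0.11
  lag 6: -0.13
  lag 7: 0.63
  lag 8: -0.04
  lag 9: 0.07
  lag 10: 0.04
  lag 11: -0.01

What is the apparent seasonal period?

The largest autocorrelation is r_7 = 0.63; the remaining lags stay at or below 0.11.
The dominant spike at lag 7 indicates a seasonal period of 7.

7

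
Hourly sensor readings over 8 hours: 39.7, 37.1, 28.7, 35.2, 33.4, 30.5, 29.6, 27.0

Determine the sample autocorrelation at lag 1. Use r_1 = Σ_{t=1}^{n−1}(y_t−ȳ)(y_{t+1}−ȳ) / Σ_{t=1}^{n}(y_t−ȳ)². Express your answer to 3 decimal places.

Mean ȳ = (39.7 + 37.1 + 28.7 + 35.2 + 33.4 + 30.5 + 29.6 + 27.0)/8 = 32.6500
Σ(y_t−ȳ)(y_{t+1}−ȳ) = (31.3725) + (-17.5775) + (-10.0725) + (1.9125) + (-1.6125) + (6.5575) + (17.2325) = 27.8125
Denominator Σ(y_t−ȳ)² = 138.0200
r_1 = 27.8125 / 138.0200 = 0.202

0.202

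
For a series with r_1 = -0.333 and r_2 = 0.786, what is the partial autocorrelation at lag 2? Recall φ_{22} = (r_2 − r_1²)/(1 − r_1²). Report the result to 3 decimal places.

0.759

φ_{22} = (r_2 − r_1²) / (1 − r_1²)
r_1² = (-0.333)² = 0.110889
Numerator = 0.786 − 0.1109 = 0.6751; denominator = 1 − 0.1109 = 0.8891
φ_{22} = 0.6751 / 0.8891 = 0.759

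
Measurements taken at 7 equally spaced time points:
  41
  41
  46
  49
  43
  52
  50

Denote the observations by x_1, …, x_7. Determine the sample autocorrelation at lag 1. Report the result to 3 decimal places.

Mean x̄ = (41 + 41 + 46 + 49 + 43 + 52 + 50)/7 = 46.0000
Deviations from mean: -5.0000, -5.0000, 0.0000, 3.0000, -3.0000, 6.0000, 4.0000
Numerator Σ_{t=1}^{6}(x_t−x̄)(x_{t+1}−x̄) = 22.0000
Denominator Σ(x_t−x̄)² = 120.0000
r_1 = 22.0000 / 120.0000 = 0.183

0.183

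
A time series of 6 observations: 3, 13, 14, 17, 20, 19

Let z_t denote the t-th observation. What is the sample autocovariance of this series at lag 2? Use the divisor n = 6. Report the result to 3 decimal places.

Mean z̄ = (3 + 13 + 14 + 17 + 20 + 19)/6 = 14.3333
Σ_{t=1}^{4}(z_t−z̄)(z_{t+2}−z̄) = 10.7778
γ_2 = 10.7778 / 6 = 1.796

1.796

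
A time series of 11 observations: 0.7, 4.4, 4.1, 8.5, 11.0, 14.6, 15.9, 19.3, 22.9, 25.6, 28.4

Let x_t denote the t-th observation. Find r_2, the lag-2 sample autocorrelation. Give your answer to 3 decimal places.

Mean x̄ = (0.7 + 4.4 + 4.1 + 8.5 + 11.0 + 14.6 + 15.9 + 19.3 + 22.9 + 25.6 + 28.4)/11 = 14.1273
Numerator Σ_{t=1}^{9}(x_t−x̄)(x_{t+2}−x̄) = 415.0840
Denominator Σ(x_t−x̄)² = 859.3218
r_2 = 415.0840 / 859.3218 = 0.483

0.483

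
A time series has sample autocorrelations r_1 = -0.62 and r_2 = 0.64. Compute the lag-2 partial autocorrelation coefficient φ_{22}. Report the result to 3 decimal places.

0.415

φ_{22} = (r_2 − r_1²) / (1 − r_1²)
r_1² = (-0.62)² = 0.3844
Numerator = 0.64 − 0.3844 = 0.2556; denominator = 1 − 0.3844 = 0.6156
φ_{22} = 0.2556 / 0.6156 = 0.415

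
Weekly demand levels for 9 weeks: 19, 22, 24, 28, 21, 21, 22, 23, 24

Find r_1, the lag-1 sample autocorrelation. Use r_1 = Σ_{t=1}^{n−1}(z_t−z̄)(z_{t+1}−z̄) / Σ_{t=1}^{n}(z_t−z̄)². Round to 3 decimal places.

Mean z̄ = (19 + 22 + 24 + 28 + 21 + 21 + 22 + 23 + 24)/9 = 22.6667
Numerator Σ_{t=1}^{8}(z_t−z̄)(z_{t+1}−z̄) = 3.8889
Denominator Σ(z_t−z̄)² = 52.0000
r_1 = 3.8889 / 52.0000 = 0.075

0.075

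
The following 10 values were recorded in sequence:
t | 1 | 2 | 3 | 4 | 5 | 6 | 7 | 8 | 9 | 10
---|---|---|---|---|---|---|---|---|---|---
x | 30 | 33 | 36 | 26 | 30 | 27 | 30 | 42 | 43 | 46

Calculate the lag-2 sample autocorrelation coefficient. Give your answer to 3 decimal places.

0.158

Mean x̄ = (30 + 33 + 36 + 26 + 30 + 27 + 30 + 42 + 43 + 46)/10 = 34.3000
Numerator Σ_{t=1}^{8}(x_t−x̄)(x_{t+2}−x̄) = 71.7200
Denominator Σ(x_t−x̄)² = 454.1000
r_2 = 71.7200 / 454.1000 = 0.158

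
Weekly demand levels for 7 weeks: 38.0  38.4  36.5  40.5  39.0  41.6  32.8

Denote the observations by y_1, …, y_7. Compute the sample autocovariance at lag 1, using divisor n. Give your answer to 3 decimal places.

-2.524

Mean ȳ = (38.0 + 38.4 + 36.5 + 40.5 + 39.0 + 41.6 + 32.8)/7 = 38.1143
Deviations: -0.1143, 0.2857, -1.6143, 2.3857, 0.8857, 3.4857, -5.3143
Σ_{t=1}^{6}(y_t−ȳ)(y_{t+1}−ȳ) = -17.6688
γ_1 = -17.6688 / 7 = -2.524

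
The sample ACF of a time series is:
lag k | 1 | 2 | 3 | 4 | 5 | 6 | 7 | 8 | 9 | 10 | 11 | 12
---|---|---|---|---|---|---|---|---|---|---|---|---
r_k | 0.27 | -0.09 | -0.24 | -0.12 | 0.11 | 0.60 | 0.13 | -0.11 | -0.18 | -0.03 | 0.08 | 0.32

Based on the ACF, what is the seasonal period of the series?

6

The largest autocorrelation is r_6 = 0.60, with a weaker echo at lag 12 (0.32); the remaining lags stay at or below 0.27.
The dominant spike at lag 6 indicates a seasonal period of 6.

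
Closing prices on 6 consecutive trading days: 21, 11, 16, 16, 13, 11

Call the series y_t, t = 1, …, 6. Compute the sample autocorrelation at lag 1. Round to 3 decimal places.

-0.306

Mean ȳ = (21 + 11 + 16 + 16 + 13 + 11)/6 = 14.6667
Deviations from mean: 6.3333, -3.6667, 1.3333, 1.3333, -1.6667, -3.6667
Σ(y_t−ȳ)(y_{t+1}−ȳ) = (-23.2222) + (-4.8889) + (1.7778) + (-2.2222) + (6.1111) = -22.4444
Denominator Σ(y_t−ȳ)² = 73.3333
r_1 = -22.4444 / 73.3333 = -0.306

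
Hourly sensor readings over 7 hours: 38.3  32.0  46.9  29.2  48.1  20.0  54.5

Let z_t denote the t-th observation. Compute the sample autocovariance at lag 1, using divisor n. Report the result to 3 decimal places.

Mean z̄ = (38.3 + 32.0 + 46.9 + 29.2 + 48.1 + 20.0 + 54.5)/7 = 38.4286
Deviations: -0.1286, -6.4286, 8.4714, -9.2286, 9.6714, -18.4286, 16.0714
Σ_{t=1}^{6}(z_t−z̄)(z_{t+1}−z̄) = -695.4694
γ_1 = -695.4694 / 7 = -99.353

-99.353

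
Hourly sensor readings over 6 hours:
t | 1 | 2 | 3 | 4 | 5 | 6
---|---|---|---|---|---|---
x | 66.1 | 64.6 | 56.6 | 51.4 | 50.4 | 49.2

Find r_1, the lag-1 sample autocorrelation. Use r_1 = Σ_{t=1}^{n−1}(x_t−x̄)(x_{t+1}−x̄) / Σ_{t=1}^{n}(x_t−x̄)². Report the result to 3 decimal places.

Mean x̄ = (66.1 + 64.6 + 56.6 + 51.4 + 50.4 + 49.2)/6 = 56.3833
Σ(x_t−x̄)(x_{t+1}−x̄) = (79.8386) + (1.7803) + (-1.0797) + (29.8169) + (42.9803) = 153.3364
Denominator Σ(x_t−x̄)² = 274.2083
r_1 = 153.3364 / 274.2083 = 0.559

0.559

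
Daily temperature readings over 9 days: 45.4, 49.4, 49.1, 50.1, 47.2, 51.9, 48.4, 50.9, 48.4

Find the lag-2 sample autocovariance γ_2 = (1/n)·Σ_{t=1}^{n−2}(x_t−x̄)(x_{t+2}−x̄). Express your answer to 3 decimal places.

Mean x̄ = (45.4 + 49.4 + 49.1 + 50.1 + 47.2 + 51.9 + 48.4 + 50.9 + 48.4)/9 = 48.9778
Σ_{t=1}^{7}(x_t−x̄)(x_{t+2}−x̄) = 10.0768
γ_2 = 10.0768 / 9 = 1.120

1.120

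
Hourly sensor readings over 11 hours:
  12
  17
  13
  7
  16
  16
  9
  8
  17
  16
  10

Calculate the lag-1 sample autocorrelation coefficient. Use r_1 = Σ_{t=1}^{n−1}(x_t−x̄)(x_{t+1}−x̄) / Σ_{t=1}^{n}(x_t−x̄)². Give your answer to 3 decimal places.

-0.149

Mean x̄ = (12 + 17 + 13 + 7 + 16 + 16 + 9 + 8 + 17 + 16 + 10)/11 = 12.8182
Numerator Σ_{t=1}^{10}(x_t−x̄)(x_{t+1}−x̄) = -21.6694
Denominator Σ(x_t−x̄)² = 145.6364
r_1 = -21.6694 / 145.6364 = -0.149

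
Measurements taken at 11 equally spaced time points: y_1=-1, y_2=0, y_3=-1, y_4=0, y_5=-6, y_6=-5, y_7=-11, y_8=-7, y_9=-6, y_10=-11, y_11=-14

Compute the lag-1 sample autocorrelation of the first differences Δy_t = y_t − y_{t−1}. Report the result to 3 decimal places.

First differences Δy: 1, -1, 1, -6, 1, -6, 4, 1, -5, -3
Mean of differences = -1.3000
Numerator Σ(Δy_t−Δȳ)(Δy_{t+1}−Δȳ) = -45.9900
Denominator Σ(Δy_t−Δȳ)² = 110.1000
r_1(Δy) = -45.9900 / 110.1000 = -0.418

-0.418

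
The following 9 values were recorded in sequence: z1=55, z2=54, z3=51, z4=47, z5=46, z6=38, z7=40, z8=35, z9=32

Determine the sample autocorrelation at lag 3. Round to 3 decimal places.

Mean z̄ = (55 + 54 + 51 + 47 + 46 + 38 + 40 + 35 + 32)/9 = 44.2222
Σ(z_t−z̄)(z_{t+3}−z̄) = (29.9383) + (17.3827) + (-42.1728) + (-11.7284) + (-16.3951) + (76.0494) = 53.0741
Denominator Σ(z_t−z̄)² = 559.5556
r_3 = 53.0741 / 559.5556 = 0.095

0.095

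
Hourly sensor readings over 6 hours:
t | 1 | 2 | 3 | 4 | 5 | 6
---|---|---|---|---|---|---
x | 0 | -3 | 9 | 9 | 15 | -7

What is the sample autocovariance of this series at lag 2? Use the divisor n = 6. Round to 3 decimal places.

-8.898

Mean x̄ = (0 − 3 + 9 + 9 + 15 − 7)/6 = 3.8333
Deviations: -3.8333, -6.8333, 5.1667, 5.1667, 11.1667, -10.8333
Σ_{t=1}^{4}(x_t−x̄)(x_{t+2}−x̄) = -53.3889
γ_2 = -53.3889 / 6 = -8.898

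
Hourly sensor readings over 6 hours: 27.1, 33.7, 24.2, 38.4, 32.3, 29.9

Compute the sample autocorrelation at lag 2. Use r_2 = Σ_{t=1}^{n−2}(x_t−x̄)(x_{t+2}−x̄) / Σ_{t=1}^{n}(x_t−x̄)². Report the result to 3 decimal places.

Mean x̄ = (27.1 + 33.7 + 24.2 + 38.4 + 32.3 + 29.9)/6 = 30.9333
Deviations from mean: -3.8333, 2.7667, -6.7333, 7.4667, 1.3667, -1.0333
Numerator Σ_{t=1}^{4}(x_t−x̄)(x_{t+2}−x̄) = 29.5511
Denominator Σ(x_t−x̄)² = 126.3733
r_2 = 29.5511 / 126.3733 = 0.234

0.234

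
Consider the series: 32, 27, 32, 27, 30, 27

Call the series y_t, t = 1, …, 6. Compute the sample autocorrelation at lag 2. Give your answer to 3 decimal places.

Mean ȳ = (32 + 27 + 32 + 27 + 30 + 27)/6 = 29.1667
Σ(y_t−ȳ)(y_{t+2}−ȳ) = (8.0278) + (4.6944) + (2.3611) + (4.6944) = 19.7778
Denominator Σ(y_t−ȳ)² = 30.8333
r_2 = 19.7778 / 30.8333 = 0.641

0.641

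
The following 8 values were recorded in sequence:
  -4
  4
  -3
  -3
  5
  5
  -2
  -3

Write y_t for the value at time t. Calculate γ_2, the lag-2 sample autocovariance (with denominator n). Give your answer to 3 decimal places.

Mean ȳ = (-4 + 4 − 3 − 3 + 5 + 5 − 2 − 3)/8 = -0.1250
Σ_{t=1}^{6}(y_t−ȳ)(y_{t+2}−ȳ) = -54.5313
γ_2 = -54.5313 / 8 = -6.816

-6.816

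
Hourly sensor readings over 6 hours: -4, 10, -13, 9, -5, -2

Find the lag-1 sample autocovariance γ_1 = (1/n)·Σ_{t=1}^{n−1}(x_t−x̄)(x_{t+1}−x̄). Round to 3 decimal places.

Mean x̄ = (-4 + 10 − 13 + 9 − 5 − 2)/6 = -0.8333
Σ_{t=1}^{5}(x_t−x̄)(x_{t+1}−x̄) = -321.8611
γ_1 = -321.8611 / 6 = -53.644

-53.644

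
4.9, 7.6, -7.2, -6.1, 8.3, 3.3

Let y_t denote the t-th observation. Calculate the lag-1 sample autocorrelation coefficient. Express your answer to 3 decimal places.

Mean ȳ = (4.9 + 7.6 − 7.2 − 6.1 + 8.3 + 3.3)/6 = 1.8000
Deviations from mean: 3.1000, 5.8000, -9.0000, -7.9000, 6.5000, 1.5000
Numerator Σ_{t=1}^{5}(y_t−ȳ)(y_{t+1}−ȳ) = -4.7200
Denominator Σ(y_t−ȳ)² = 231.1600
r_1 = -4.7200 / 231.1600 = -0.020

-0.020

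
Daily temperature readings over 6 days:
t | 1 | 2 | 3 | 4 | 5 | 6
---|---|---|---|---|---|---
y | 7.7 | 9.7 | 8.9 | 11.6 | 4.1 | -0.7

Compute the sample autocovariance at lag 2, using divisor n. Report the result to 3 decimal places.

-4.408

Mean ȳ = (7.7 + 9.7 + 8.9 + 11.6 + 4.1 − 0.7)/6 = 6.8833
Deviations: 0.8167, 2.8167, 2.0167, 4.7167, -2.7833, -7.5833
Σ_{t=1}^{4}(y_t−ȳ)(y_{t+2}−ȳ) = -26.4489
γ_2 = -26.4489 / 6 = -4.408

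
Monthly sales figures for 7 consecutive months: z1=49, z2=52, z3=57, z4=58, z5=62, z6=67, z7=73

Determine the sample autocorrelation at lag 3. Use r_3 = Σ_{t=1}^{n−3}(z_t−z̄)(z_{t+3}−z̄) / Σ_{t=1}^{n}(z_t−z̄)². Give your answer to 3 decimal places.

-0.100

Mean z̄ = (49 + 52 + 57 + 58 + 62 + 67 + 73)/7 = 59.7143
Deviations from mean: -10.7143, -7.7143, -2.7143, -1.7143, 2.2857, 7.2857, 13.2857
Σ(z_t−z̄)(z_{t+3}−z̄) = (18.3673) + (-17.6327) + (-19.7755) + (-22.7755) = -41.8163
Denominator Σ(z_t−z̄)² = 419.4286
r_3 = -41.8163 / 419.4286 = -0.100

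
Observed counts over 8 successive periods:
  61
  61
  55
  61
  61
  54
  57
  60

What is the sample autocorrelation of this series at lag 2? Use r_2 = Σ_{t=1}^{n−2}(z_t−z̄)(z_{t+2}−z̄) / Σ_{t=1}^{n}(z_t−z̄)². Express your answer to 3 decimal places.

Mean z̄ = (61 + 61 + 55 + 61 + 61 + 54 + 57 + 60)/8 = 58.7500
Deviations from mean: 2.2500, 2.2500, -3.7500, 2.2500, 2.2500, -4.7500, -1.7500, 1.2500
Σ(z_t−z̄)(z_{t+2}−z̄) = (-8.4375) + (5.0625) + (-8.4375) + (-10.6875) + (-3.9375) + (-5.9375) = -32.3750
Denominator Σ(z_t−z̄)² = 61.5000
r_2 = -32.3750 / 61.5000 = -0.526

-0.526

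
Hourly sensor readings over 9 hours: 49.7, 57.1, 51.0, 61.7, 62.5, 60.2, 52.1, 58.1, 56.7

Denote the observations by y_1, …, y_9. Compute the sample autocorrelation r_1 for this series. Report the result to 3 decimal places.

Mean ȳ = (49.7 + 57.1 + 51.0 + 61.7 + 62.5 + 60.2 + 52.1 + 58.1 + 56.7)/9 = 56.5667
Numerator Σ_{t=1}^{8}(y_t−ȳ)(y_{t+1}−ȳ) = -6.0644
Denominator Σ(y_t−ȳ)² = 175.5000
r_1 = -6.0644 / 175.5000 = -0.035

-0.035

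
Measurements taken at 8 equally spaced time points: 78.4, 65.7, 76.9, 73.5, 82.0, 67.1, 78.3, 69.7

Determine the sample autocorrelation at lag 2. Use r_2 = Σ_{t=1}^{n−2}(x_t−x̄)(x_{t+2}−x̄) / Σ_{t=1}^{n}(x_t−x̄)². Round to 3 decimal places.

0.439

Mean x̄ = (78.4 + 65.7 + 76.9 + 73.5 + 82.0 + 67.1 + 78.3 + 69.7)/8 = 73.9500
Deviations from mean: 4.4500, -8.2500, 2.9500, -0.4500, 8.0500, -6.8500, 4.3500, -4.2500
Σ(x_t−x̄)(x_{t+2}−x̄) = (13.1275) + (3.7125) + (23.7475) + (3.0825) + (35.0175) + (29.1125) = 107.8000
Denominator Σ(x_t−x̄)² = 245.4800
r_2 = 107.8000 / 245.4800 = 0.439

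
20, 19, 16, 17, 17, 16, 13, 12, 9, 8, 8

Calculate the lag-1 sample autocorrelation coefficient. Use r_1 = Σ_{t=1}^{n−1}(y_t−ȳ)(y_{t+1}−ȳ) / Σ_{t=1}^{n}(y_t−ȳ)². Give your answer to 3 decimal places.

0.725

Mean ȳ = (20 + 19 + 16 + 17 + 17 + 16 + 13 + 12 + 9 + 8 + 8)/11 = 14.0909
Numerator Σ_{t=1}^{10}(y_t−ȳ)(y_{t+1}−ȳ) = 136.9008
Denominator Σ(y_t−ȳ)² = 188.9091
r_1 = 136.9008 / 188.9091 = 0.725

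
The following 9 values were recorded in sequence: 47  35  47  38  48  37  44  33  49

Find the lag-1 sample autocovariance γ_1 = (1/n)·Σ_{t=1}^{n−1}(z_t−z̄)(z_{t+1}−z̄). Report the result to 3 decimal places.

Mean z̄ = (47 + 35 + 47 + 38 + 48 + 37 + 44 + 33 + 49)/9 = 42.0000
Σ_{t=1}^{8}(z_t−z̄)(z_{t+1}−z̄) = -235.0000
γ_1 = -235.0000 / 9 = -26.111

-26.111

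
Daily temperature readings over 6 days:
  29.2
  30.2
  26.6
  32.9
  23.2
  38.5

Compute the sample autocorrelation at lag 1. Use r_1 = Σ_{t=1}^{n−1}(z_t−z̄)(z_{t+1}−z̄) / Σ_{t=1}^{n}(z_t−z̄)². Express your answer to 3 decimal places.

-0.629

Mean z̄ = (29.2 + 30.2 + 26.6 + 32.9 + 23.2 + 38.5)/6 = 30.1000
Deviations from mean: -0.9000, 0.1000, -3.5000, 2.8000, -6.9000, 8.4000
Σ(z_t−z̄)(z_{t+1}−z̄) = (-0.0900) + (-0.3500) + (-9.8000) + (-19.3200) + (-57.9600) = -87.5200
Denominator Σ(z_t−z̄)² = 139.0800
r_1 = -87.5200 / 139.0800 = -0.629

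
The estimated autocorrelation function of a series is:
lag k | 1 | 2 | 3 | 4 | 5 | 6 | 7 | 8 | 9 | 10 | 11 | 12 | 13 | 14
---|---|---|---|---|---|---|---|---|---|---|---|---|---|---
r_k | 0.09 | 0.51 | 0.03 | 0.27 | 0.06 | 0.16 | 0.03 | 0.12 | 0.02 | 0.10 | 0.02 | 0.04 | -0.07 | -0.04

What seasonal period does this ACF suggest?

2

The largest autocorrelation is r_2 = 0.51, with weaker echoes at lags 4 (0.27) and 6 (0.16); the remaining lags stay at or below 0.12.
The dominant spike at lag 2 indicates a seasonal period of 2.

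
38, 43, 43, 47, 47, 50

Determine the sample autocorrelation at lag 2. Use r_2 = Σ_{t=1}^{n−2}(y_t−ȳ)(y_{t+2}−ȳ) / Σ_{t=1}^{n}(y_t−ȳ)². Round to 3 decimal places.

Mean ȳ = (38 + 43 + 43 + 47 + 47 + 50)/6 = 44.6667
Deviations from mean: -6.6667, -1.6667, -1.6667, 2.3333, 2.3333, 5.3333
Σ(y_t−ȳ)(y_{t+2}−ȳ) = (11.1111) + (-3.8889) + (-3.8889) + (12.4444) = 15.7778
Denominator Σ(y_t−ȳ)² = 89.3333
r_2 = 15.7778 / 89.3333 = 0.177

0.177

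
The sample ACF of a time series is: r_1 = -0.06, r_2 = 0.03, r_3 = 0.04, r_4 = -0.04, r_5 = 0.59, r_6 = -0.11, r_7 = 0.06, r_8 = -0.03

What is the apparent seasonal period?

5

The largest autocorrelation is r_5 = 0.59; the remaining lags stay at or below 0.06.
The dominant spike at lag 5 indicates a seasonal period of 5.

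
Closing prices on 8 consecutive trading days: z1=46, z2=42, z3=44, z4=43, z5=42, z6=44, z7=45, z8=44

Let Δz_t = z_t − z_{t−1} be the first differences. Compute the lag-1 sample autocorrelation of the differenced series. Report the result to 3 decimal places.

-0.336

First differences Δz: -4, 2, -1, -1, 2, 1, -1
Mean of differences = -0.2857
Numerator Σ(Δz_t−Δz̄)(Δz_{t+1}−Δz̄) = -9.2245
Denominator Σ(Δz_t−Δz̄)² = 27.4286
r_1(Δz) = -9.2245 / 27.4286 = -0.336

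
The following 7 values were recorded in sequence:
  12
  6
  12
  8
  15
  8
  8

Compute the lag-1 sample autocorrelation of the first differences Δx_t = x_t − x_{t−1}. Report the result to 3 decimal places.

-0.742

First differences Δx: -6, 6, -4, 7, -7, 0
Mean of differences = -0.6667
Numerator Σ(Δx_t−Δx̄)(Δx_{t+1}−Δx̄) = -136.1111
Denominator Σ(Δx_t−Δx̄)² = 183.3333
r_1(Δx) = -136.1111 / 183.3333 = -0.742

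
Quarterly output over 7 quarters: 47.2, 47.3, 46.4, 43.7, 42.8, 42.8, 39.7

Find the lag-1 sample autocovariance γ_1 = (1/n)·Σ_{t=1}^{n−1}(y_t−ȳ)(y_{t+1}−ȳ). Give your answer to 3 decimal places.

3.405

Mean ȳ = (47.2 + 47.3 + 46.4 + 43.7 + 42.8 + 42.8 + 39.7)/7 = 44.2714
Σ_{t=1}^{6}(y_t−ȳ)(y_{t+1}−ȳ) = 23.8320
γ_1 = 23.8320 / 7 = 3.405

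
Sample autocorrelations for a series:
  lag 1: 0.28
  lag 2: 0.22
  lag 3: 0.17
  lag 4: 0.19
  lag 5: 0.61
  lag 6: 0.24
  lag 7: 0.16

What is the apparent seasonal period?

The largest autocorrelation is r_5 = 0.61; the remaining lags stay at or below 0.28. The elevated value at lag 1 (0.28), dropping to 0.22 at lag 2, reflects decaying short-term dependence rather than seasonality.
The dominant spike at lag 5 indicates a seasonal period of 5.

5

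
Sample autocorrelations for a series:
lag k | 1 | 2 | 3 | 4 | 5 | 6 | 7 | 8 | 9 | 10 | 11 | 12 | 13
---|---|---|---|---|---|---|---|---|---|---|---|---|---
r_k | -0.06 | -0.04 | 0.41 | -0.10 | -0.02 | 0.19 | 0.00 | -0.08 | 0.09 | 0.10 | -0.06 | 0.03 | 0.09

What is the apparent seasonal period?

3

The largest autocorrelation is r_3 = 0.41, with a weaker echo at lag 6 (0.19); the remaining lags stay at or below 0.10.
The dominant spike at lag 3 indicates a seasonal period of 3.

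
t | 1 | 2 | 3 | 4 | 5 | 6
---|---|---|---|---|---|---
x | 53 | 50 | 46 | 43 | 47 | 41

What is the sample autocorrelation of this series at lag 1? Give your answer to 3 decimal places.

0.187

Mean x̄ = (53 + 50 + 46 + 43 + 47 + 41)/6 = 46.6667
Deviations from mean: 6.3333, 3.3333, -0.6667, -3.6667, 0.3333, -5.6667
Σ(x_t−x̄)(x_{t+1}−x̄) = (21.1111) + (-2.2222) + (2.4444) + (-1.2222) + (-1.8889) = 18.2222
Denominator Σ(x_t−x̄)² = 97.3333
r_1 = 18.2222 / 97.3333 = 0.187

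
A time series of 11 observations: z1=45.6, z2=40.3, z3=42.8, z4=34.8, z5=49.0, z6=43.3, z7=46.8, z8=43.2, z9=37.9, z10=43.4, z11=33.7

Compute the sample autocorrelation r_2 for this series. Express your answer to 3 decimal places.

Mean z̄ = (45.6 + 40.3 + 42.8 + 34.8 + 49.0 + 43.3 + 46.8 + 43.2 + 37.9 + 43.4 + 33.7)/11 = 41.8909
Numerator Σ_{t=1}^{9}(z_t−z̄)(z_{t+2}−z̄) = 62.9407
Denominator Σ(z_t−z̄)² = 231.0291
r_2 = 62.9407 / 231.0291 = 0.272

0.272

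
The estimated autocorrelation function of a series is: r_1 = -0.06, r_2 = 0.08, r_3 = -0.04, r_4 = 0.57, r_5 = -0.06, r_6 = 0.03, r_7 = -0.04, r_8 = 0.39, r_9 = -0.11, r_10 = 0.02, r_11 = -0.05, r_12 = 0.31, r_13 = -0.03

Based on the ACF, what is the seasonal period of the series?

The largest autocorrelation is r_4 = 0.57, with weaker echoes at lags 8 (0.39) and 12 (0.31); the remaining lags stay at or below 0.08.
The dominant spike at lag 4 indicates a seasonal period of 4.

4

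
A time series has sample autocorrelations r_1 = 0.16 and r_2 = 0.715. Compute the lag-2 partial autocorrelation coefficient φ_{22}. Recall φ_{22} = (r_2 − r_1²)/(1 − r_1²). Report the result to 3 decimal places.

φ_{22} = (r_2 − r_1²) / (1 − r_1²)
r_1² = (0.16)² = 0.0256
Numerator = 0.715 − 0.0256 = 0.6894; denominator = 1 − 0.0256 = 0.9744
φ_{22} = 0.6894 / 0.9744 = 0.708

0.708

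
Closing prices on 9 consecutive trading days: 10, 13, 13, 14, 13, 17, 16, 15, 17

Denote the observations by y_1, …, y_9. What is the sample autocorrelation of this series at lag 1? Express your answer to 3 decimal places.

0.296

Mean ȳ = (10 + 13 + 13 + 14 + 13 + 17 + 16 + 15 + 17)/9 = 14.2222
Numerator Σ_{t=1}^{8}(y_t−ȳ)(y_{t+1}−ȳ) = 12.2840
Denominator Σ(y_t−ȳ)² = 41.5556
r_1 = 12.2840 / 41.5556 = 0.296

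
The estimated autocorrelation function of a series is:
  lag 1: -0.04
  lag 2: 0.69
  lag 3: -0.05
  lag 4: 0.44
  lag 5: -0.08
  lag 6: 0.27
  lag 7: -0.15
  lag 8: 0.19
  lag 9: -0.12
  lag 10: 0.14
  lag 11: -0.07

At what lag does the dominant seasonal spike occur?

2

The largest autocorrelation is r_2 = 0.69, with weaker echoes at lags 4 (0.44), 6 (0.27) and 8 (0.19); the remaining lags stay at or below 0.14.
The dominant spike at lag 2 indicates a seasonal period of 2.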